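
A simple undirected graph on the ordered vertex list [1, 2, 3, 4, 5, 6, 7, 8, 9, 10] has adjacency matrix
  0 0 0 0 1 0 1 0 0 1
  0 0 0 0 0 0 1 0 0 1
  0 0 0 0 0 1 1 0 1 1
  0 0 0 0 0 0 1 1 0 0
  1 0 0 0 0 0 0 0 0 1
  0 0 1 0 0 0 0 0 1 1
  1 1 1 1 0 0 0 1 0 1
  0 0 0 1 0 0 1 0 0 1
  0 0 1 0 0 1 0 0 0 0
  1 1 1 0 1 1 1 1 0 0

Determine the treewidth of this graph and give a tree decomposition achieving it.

Treewidth 2.
One optimal decomposition is:
Bags: B1 = {3, 7, 10}  B2 = {7, 8, 10}  B3 = {2, 7, 10}  B4 = {4, 7, 8}  B5 = {3, 6, 10}  B6 = {1, 7, 10}  B7 = {1, 5, 10}  B8 = {3, 6, 9}
Tree: B1–B2, B2–B3, B2–B4, B1–B5, B1–B6, B6–B7, B5–B8

The largest bag has 3 vertices, giving width 2; this decomposition certifies tw(G) ≤ 2. Conversely, {3, 6, 9} is a clique of size 3, and the vertices of any clique must share a bag in every tree decomposition; so some bag has ≥ 3 vertices and tw(G) ≥ 2. Therefore the treewidth is 2.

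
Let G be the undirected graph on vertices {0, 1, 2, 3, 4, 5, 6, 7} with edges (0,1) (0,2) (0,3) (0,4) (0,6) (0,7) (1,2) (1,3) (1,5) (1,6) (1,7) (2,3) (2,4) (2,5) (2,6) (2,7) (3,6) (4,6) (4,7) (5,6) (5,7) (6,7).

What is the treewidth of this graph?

4

A width-4 tree decomposition is:
Bags: B1 = {0, 1, 2, 6, 7}  B2 = {1, 2, 5, 6, 7}  B3 = {0, 1, 2, 3, 6}  B4 = {0, 2, 4, 6, 7}
Tree: B1–B2, B1–B3, B1–B4
Every bag has size at most 5, so the width is 5 − 1 = 4 and tw(G) ≤ 4. For the lower bound, the 5 vertices {0, 1, 2, 3, 6} are pairwise adjacent, and any tree decomposition puts a clique entirely inside one bag — forcing width ≥ 4. Therefore the treewidth is 4.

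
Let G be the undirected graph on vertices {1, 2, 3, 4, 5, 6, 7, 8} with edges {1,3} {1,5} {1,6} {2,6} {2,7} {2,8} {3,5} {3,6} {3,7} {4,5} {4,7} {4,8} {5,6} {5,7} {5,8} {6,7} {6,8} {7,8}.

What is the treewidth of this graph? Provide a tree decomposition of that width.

Treewidth 3.
One such decomposition:
Bags: B1 = {1, 3, 5, 6}  B2 = {3, 5, 6, 7}  B3 = {5, 6, 7, 8}  B4 = {2, 6, 7, 8}  B5 = {4, 5, 7, 8}
Tree: B1–B2, B2–B3, B3–B4, B3–B5

Every bag has size at most 4, so the width is 4 − 1 = 3 and tw(G) ≤ 3. On the other hand G contains the 4-clique {2, 6, 7, 8}. A clique must lie in a single bag of any decomposition, so no decomposition can have width below 3. Combining the bounds, tw(G) = 3.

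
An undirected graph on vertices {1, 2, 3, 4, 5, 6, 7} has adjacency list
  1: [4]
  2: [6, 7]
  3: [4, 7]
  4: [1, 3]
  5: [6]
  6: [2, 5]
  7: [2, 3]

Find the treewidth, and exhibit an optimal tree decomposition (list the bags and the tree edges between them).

Treewidth 1.
One such decomposition:
Bags: B1 = {5, 6}  B2 = {2, 6}  B3 = {2, 7}  B4 = {3, 7}  B5 = {3, 4}  B6 = {1, 4}
Tree: B1–B2, B2–B3, B3–B4, B4–B5, B5–B6

Every bag has size at most 2, so the width is 2 − 1 = 1 and tw(G) ≤ 1. Any graph with an edge has treewidth ≥ 1, and G has the edge 5–6. The upper and lower bounds meet at 1, so that is the treewidth.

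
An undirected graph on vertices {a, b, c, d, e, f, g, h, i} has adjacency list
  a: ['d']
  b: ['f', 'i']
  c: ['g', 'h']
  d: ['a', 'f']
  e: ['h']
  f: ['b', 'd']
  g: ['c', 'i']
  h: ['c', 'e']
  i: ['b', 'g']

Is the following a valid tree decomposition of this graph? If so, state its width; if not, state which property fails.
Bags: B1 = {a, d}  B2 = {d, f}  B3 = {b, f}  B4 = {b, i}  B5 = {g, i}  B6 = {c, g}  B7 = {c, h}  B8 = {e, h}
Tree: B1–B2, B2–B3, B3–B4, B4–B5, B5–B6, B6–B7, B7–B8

Checking the three conditions: (i) the bags cover all of {a, b, c, d, e, f, g, h, i}; (ii) for each edge, some bag contains both endpoints; (iii) the bags containing any fixed vertex form a subtree. All hold, so the decomposition is valid with width 2 − 1 = 1.

Yes; width 1.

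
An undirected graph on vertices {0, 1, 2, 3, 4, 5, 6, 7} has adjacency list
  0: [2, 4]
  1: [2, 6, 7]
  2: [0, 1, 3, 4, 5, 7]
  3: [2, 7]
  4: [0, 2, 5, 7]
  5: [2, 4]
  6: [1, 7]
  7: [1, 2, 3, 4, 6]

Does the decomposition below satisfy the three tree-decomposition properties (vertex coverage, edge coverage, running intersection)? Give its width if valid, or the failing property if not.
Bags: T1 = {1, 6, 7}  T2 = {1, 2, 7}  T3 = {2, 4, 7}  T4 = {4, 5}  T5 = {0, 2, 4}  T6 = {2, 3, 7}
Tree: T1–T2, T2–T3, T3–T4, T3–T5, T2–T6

A tree decomposition must satisfy three properties: every vertex lies in some bag; for every edge, both endpoints lie together in some bag; and for every vertex, the bags containing it form a connected subtree. Here edge (2,5) lies in no bag, so the decomposition is invalid.

No — edge (2,5) lies in no bag.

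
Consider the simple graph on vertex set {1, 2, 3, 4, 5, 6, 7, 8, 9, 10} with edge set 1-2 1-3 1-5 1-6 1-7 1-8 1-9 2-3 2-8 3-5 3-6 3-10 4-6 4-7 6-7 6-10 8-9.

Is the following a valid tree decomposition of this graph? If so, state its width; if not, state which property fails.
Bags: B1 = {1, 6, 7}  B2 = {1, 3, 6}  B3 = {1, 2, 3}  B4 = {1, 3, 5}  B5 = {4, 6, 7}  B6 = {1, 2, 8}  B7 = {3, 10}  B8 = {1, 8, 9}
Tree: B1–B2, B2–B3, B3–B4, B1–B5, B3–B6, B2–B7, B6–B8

No — edge (6,10) lies in no bag.

A tree decomposition must satisfy three properties: every vertex lies in some bag; for every edge, both endpoints lie together in some bag; and for every vertex, the bags containing it form a connected subtree. Here edge (6,10) lies in no bag, so the decomposition is invalid.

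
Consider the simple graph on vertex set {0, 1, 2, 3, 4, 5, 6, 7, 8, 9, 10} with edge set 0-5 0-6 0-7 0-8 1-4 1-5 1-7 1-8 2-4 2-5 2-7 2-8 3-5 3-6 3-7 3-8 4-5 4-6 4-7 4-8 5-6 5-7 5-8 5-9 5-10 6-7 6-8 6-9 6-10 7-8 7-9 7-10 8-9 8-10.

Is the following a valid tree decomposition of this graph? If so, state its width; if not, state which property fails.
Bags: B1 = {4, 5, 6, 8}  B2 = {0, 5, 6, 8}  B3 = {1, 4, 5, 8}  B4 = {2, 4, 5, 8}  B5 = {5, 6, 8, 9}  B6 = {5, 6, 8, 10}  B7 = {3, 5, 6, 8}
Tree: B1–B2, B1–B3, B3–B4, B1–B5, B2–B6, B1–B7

A tree decomposition must satisfy three properties: every vertex lies in some bag; for every edge, both endpoints lie together in some bag; and for every vertex, the bags containing it form a connected subtree. Here vertex 7 appears in no bag, so the decomposition is invalid.

No — vertex 7 appears in no bag.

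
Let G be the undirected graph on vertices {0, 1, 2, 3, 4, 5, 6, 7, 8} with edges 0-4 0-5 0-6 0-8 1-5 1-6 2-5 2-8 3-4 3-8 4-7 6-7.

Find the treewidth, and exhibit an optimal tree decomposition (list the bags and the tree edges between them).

Treewidth 3.
One optimal decomposition is:
Bags: B1 = {1, 4, 6, 7}  B2 = {0, 1, 4, 6}  B3 = {0, 1, 4, 5}  B4 = {0, 3, 4, 5}  B5 = {0, 3, 5, 8}  B6 = {2, 3, 5, 8}
Tree: B1–B2, B2–B3, B3–B4, B4–B5, B5–B6

Each bag holds 4 vertices, so the decomposition has width 3, which upper-bounds the treewidth. For the lower bound: the 4 vertex sets {1,6,7}, {4}, {0}, {2,3,5,8} are disjoint, each induces a connected subgraph, and every pair is joined by at least one edge of G. Contracting each set to a single vertex therefore yields K_{4} as a minor, and since treewidth is minor-monotone, tw(G) ≥ tw(K_{4}) = 3. Hence tw(G) = 3 exactly.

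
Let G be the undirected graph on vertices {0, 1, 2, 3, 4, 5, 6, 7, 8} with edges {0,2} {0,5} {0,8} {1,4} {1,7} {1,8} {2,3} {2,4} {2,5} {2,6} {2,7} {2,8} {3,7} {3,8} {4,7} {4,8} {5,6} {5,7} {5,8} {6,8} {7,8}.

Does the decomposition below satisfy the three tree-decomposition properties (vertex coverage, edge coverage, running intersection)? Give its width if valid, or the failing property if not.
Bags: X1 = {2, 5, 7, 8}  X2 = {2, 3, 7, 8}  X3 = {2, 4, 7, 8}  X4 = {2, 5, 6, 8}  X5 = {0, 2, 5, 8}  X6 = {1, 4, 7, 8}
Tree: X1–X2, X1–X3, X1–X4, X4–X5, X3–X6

Yes; width 3.

Checking the three conditions: (i) the bags cover all of {0, 1, 2, 3, 4, 5, 6, 7, 8}; (ii) for each edge, some bag contains both endpoints; (iii) the bags containing any fixed vertex form a subtree. All hold, so the decomposition is valid with width 4 − 1 = 3.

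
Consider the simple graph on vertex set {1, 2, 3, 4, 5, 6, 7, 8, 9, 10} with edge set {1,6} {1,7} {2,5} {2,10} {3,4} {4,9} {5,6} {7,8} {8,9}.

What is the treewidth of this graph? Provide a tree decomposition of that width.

Treewidth 1.
One such decomposition:
Bags: B1 = {3, 4}  B2 = {4, 9}  B3 = {8, 9}  B4 = {7, 8}  B5 = {1, 7}  B6 = {1, 6}  B7 = {5, 6}  B8 = {2, 5}  B9 = {2, 10}
Tree: B1–B2, B2–B3, B3–B4, B4–B5, B5–B6, B6–B7, B7–B8, B8–B9

Every bag has size at most 2, so the width is 2 − 1 = 1 and tw(G) ≤ 1. Any graph with an edge has treewidth ≥ 1, and G has the edge 3–4. Combining the bounds, tw(G) = 1.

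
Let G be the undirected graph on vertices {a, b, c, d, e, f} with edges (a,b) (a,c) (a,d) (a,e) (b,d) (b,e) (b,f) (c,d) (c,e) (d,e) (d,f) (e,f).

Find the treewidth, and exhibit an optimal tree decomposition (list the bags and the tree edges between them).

Treewidth 3.
Bags: B1 = {b, d, e, f}  B2 = {a, b, d, e}  B3 = {a, c, d, e}
Tree: B1–B2, B2–B3

The largest bag has 4 vertices, giving width 3; this decomposition certifies tw(G) ≤ 3. For the lower bound, the 4 vertices {b, d, e, f} are pairwise adjacent, and any tree decomposition puts a clique entirely inside one bag — forcing width ≥ 3. The upper and lower bounds meet at 3, so that is the treewidth.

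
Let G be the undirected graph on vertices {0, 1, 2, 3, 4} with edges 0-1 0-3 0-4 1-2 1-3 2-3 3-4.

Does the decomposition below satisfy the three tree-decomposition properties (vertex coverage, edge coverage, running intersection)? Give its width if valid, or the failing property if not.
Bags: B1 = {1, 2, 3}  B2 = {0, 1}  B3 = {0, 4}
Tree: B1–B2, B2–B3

No — edge (3,0) lies in no bag.

A tree decomposition must satisfy three properties: every vertex lies in some bag; for every edge, both endpoints lie together in some bag; and for every vertex, the bags containing it form a connected subtree. Here edge (3,0) lies in no bag, so the decomposition is invalid.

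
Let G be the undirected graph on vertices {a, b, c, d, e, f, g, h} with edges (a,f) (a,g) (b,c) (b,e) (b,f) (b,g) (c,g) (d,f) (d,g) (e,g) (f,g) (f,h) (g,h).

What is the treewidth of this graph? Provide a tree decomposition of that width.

Treewidth 2.
Bags: B1 = {a, f, g}  B2 = {b, f, g}  B3 = {b, e, g}  B4 = {f, g, h}  B5 = {b, c, g}  B6 = {d, f, g}
Tree: B1–B2, B2–B3, B1–B4, B2–B5, B1–B6

The largest bag has 3 vertices, giving width 2; this decomposition certifies tw(G) ≤ 2. On the other hand G contains the 3-clique {b, e, g}. A clique must lie in a single bag of any decomposition, so no decomposition can have width below 2. The upper and lower bounds meet at 2, so that is the treewidth.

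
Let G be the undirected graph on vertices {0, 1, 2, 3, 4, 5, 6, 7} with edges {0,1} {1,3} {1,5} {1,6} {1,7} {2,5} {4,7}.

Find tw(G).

1

A width-1 tree decomposition is:
Bags: B1 = {1, 6}  B2 = {1, 5}  B3 = {1, 7}  B4 = {2, 5}  B5 = {0, 1}  B6 = {4, 7}  B7 = {1, 3}
Tree: B1–B2, B2–B3, B2–B4, B3–B5, B3–B6, B3–B7
Each bag holds 2 vertices, so the decomposition has width 1, which upper-bounds the treewidth. Since G has at least one edge (e.g. 1–6), it is not an edgeless graph, so tw(G) ≥ 1. Combining the bounds, tw(G) = 1.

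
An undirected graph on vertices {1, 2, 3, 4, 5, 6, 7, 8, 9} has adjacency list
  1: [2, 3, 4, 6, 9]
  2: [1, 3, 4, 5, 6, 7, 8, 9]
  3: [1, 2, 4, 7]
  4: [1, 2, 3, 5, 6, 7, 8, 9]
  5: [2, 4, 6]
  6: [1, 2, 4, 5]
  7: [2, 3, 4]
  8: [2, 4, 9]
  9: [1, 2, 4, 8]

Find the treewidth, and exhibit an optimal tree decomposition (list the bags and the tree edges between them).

Treewidth 3.
One optimal decomposition is:
Bags: B1 = {1, 2, 4, 6}  B2 = {1, 2, 4, 9}  B3 = {1, 2, 3, 4}  B4 = {2, 4, 8, 9}  B5 = {2, 4, 5, 6}  B6 = {2, 3, 4, 7}
Tree: B1–B2, B1–B3, B2–B4, B1–B5, B3–B6

Each bag holds 4 vertices, so the decomposition has width 3, which upper-bounds the treewidth. Conversely, {2, 4, 8, 9} is a clique of size 4, and the vertices of any clique must share a bag in every tree decomposition; so some bag has ≥ 4 vertices and tw(G) ≥ 3. The upper and lower bounds meet at 3, so that is the treewidth.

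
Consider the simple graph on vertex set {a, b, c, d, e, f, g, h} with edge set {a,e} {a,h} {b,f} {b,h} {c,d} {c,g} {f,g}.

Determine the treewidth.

A width-1 tree decomposition is:
Bags: B1 = {c, d}  B2 = {c, g}  B3 = {f, g}  B4 = {b, f}  B5 = {b, h}  B6 = {a, h}  B7 = {a, e}
Tree: B1–B2, B2–B3, B3–B4, B4–B5, B5–B6, B6–B7
Each bag holds 2 vertices, so the decomposition has width 1, which upper-bounds the treewidth. Since G has at least one edge (e.g. d–c), it is not an edgeless graph, so tw(G) ≥ 1. Hence tw(G) = 1 exactly.

1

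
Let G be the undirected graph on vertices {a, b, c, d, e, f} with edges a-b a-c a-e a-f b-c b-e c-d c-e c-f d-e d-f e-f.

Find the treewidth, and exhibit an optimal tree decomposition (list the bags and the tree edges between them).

Each bag holds 4 vertices, so the decomposition has width 3, which upper-bounds the treewidth. For the lower bound, the 4 vertices {c, d, e, f} are pairwise adjacent, and any tree decomposition puts a clique entirely inside one bag — forcing width ≥ 3. Combining the bounds, tw(G) = 3.

Treewidth 3.
Bags: B1 = {a, c, e, f}  B2 = {c, d, e, f}  B3 = {a, b, c, e}
Tree: B1–B2, B1–B3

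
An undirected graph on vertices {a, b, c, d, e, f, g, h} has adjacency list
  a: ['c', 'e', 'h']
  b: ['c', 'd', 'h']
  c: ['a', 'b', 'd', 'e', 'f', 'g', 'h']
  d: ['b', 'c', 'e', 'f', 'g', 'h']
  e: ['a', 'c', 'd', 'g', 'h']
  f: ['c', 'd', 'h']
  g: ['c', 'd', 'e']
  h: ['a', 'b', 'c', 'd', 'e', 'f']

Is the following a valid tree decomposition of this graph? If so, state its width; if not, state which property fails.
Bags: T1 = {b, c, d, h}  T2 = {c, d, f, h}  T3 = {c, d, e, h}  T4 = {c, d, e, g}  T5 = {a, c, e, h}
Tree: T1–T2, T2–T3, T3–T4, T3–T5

Yes; width 3.

Vertex coverage: the bags together contain {a, b, c, d, e, f, g, h}, the full vertex set. Edge coverage: each edge of G has both endpoints in at least one bag. Running intersection: for every vertex, the bags containing it form a connected subtree. All three properties hold, so this is a valid tree decomposition of width max|bag| − 1 = 3, and hence tw(G) ≤ 3.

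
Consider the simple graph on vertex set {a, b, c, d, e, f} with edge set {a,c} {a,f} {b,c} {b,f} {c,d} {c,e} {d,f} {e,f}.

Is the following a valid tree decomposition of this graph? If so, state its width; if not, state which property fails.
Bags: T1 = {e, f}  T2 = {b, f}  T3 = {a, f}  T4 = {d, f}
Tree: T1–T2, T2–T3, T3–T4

No — vertex c appears in no bag.

A tree decomposition must satisfy three properties: every vertex lies in some bag; for every edge, both endpoints lie together in some bag; and for every vertex, the bags containing it form a connected subtree. Here vertex c appears in no bag, so the decomposition is invalid.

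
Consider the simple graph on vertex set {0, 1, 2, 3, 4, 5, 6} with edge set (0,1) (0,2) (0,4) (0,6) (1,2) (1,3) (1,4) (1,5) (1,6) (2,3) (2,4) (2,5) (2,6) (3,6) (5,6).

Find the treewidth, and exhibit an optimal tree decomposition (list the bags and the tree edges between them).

Each bag holds 4 vertices, so the decomposition has width 3, which upper-bounds the treewidth. Conversely, {0, 1, 2, 4} is a clique of size 4, and the vertices of any clique must share a bag in every tree decomposition; so some bag has ≥ 4 vertices and tw(G) ≥ 3. The upper and lower bounds meet at 3, so that is the treewidth.

Treewidth 3.
One such decomposition:
Bags: B1 = {0, 1, 2, 6}  B2 = {1, 2, 5, 6}  B3 = {0, 1, 2, 4}  B4 = {1, 2, 3, 6}
Tree: B1–B2, B1–B3, B1–B4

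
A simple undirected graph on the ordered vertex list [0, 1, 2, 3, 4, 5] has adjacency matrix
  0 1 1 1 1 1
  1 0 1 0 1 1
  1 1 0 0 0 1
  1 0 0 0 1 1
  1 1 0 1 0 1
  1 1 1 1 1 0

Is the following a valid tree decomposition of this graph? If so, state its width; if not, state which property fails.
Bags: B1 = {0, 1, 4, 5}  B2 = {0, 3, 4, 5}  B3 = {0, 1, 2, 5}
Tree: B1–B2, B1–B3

Every vertex of G appears in some bag (union = {0, 1, 2, 3, 4, 5}); every edge is covered by a bag; and for each vertex v the set of bags containing v is connected in the bag tree. The decomposition is therefore valid. The largest bag has 4 vertices, so the width is 3.

Yes; width 3.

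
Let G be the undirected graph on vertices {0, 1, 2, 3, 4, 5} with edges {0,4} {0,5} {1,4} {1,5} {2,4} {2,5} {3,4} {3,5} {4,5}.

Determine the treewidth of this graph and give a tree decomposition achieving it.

Every bag has size at most 3, so the width is 3 − 1 = 2 and tw(G) ≤ 2. For the lower bound, the 3 vertices {0, 4, 5} are pairwise adjacent, and any tree decomposition puts a clique entirely inside one bag — forcing width ≥ 2. Hence tw(G) = 2 exactly.

Treewidth 2.
One such decomposition:
Bags: B1 = {1, 4, 5}  B2 = {3, 4, 5}  B3 = {2, 4, 5}  B4 = {0, 4, 5}
Tree: B1–B2, B2–B3, B3–B4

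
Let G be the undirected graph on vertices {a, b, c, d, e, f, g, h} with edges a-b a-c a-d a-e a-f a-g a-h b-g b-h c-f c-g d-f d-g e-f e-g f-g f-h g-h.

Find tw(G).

3

A width-3 tree decomposition is:
Bags: B1 = {a, e, f, g}  B2 = {a, f, g, h}  B3 = {a, d, f, g}  B4 = {a, c, f, g}  B5 = {a, b, g, h}
Tree: B1–B2, B1–B3, B2–B4, B2–B5
Every bag has size at most 4, so the width is 4 − 1 = 3 and tw(G) ≤ 3. For the lower bound, the 4 vertices {a, d, f, g} are pairwise adjacent, and any tree decomposition puts a clique entirely inside one bag — forcing width ≥ 3. Combining the bounds, tw(G) = 3.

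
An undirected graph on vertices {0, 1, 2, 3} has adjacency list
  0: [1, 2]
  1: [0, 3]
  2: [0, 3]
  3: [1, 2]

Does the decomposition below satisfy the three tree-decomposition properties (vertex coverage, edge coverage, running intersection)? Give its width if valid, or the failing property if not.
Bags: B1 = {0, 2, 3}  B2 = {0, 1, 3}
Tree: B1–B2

Vertex coverage: the bags together contain {0, 1, 2, 3}, the full vertex set. Edge coverage: each edge of G has both endpoints in at least one bag. Running intersection: for every vertex, the bags containing it form a connected subtree. All three properties hold, so this is a valid tree decomposition of width max|bag| − 1 = 2, and hence tw(G) ≤ 2.

Yes; width 2.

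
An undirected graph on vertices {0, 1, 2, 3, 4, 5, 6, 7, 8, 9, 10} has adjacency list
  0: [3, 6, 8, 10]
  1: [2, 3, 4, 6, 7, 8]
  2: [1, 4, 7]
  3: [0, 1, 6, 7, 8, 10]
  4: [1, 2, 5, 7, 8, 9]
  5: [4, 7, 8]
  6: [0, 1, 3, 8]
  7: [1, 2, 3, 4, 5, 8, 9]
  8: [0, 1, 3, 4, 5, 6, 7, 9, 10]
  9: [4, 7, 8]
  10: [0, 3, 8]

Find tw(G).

A width-3 tree decomposition is:
Bags: B1 = {0, 3, 8, 10}  B2 = {0, 3, 6, 8}  B3 = {1, 3, 6, 8}  B4 = {1, 3, 7, 8}  B5 = {1, 4, 7, 8}  B6 = {4, 7, 8, 9}  B7 = {1, 2, 4, 7}  B8 = {4, 5, 7, 8}
Tree: B1–B2, B2–B3, B3–B4, B4–B5, B5–B6, B5–B7, B6–B8
Every bag has size at most 4, so the width is 4 − 1 = 3 and tw(G) ≤ 3. Conversely, {4, 7, 8, 9} is a clique of size 4, and the vertices of any clique must share a bag in every tree decomposition; so some bag has ≥ 4 vertices and tw(G) ≥ 3. Combining the bounds, tw(G) = 3.

3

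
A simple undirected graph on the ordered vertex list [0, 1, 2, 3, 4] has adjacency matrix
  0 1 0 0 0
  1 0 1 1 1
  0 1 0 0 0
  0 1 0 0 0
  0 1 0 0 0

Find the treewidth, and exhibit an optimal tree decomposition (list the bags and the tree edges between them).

Treewidth 1.
One optimal decomposition is:
Bags: B1 = {0, 1}  B2 = {1, 4}  B3 = {1, 3}  B4 = {1, 2}
Tree: B1–B2, B2–B3, B1–B4

The largest bag has 2 vertices, giving width 1; this decomposition certifies tw(G) ≤ 1. Any graph with an edge has treewidth ≥ 1, and G has the edge 0–1. The upper and lower bounds meet at 1, so that is the treewidth.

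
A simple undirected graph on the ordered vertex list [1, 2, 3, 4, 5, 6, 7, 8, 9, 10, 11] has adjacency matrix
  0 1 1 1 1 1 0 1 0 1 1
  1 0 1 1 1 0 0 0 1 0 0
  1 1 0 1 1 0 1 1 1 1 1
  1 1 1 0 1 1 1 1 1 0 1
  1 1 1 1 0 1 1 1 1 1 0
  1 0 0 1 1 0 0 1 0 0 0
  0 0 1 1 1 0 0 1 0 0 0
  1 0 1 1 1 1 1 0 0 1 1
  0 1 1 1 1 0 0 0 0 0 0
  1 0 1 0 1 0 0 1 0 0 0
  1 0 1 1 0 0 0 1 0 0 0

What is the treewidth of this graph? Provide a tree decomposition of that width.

Treewidth 4.
Bags: B1 = {1, 3, 4, 5, 8}  B2 = {1, 3, 4, 8, 11}  B3 = {1, 2, 3, 4, 5}  B4 = {3, 4, 5, 7, 8}  B5 = {1, 4, 5, 6, 8}  B6 = {1, 3, 5, 8, 10}  B7 = {2, 3, 4, 5, 9}
Tree: B1–B2, B1–B3, B1–B4, B1–B5, B1–B6, B3–B7

The largest bag has 5 vertices, giving width 4; this decomposition certifies tw(G) ≤ 4. Conversely, {1, 3, 5, 8, 10} is a clique of size 5, and the vertices of any clique must share a bag in every tree decomposition; so some bag has ≥ 5 vertices and tw(G) ≥ 4. The upper and lower bounds meet at 4, so that is the treewidth.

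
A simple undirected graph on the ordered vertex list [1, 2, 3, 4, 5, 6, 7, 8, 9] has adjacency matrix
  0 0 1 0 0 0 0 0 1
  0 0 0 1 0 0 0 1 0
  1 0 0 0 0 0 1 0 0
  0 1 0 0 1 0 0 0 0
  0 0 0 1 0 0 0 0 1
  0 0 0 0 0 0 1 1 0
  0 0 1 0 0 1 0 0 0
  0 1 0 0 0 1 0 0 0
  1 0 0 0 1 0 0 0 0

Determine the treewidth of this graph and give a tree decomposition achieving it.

Each bag holds 3 vertices, so the decomposition has width 2, which upper-bounds the treewidth. The edges 9–1–3–7–6–8–2–4–5–9 form a cycle, so G is not a tree and its treewidth is at least 2. Therefore the treewidth is 2.

Treewidth 2.
One optimal decomposition is:
Bags: B1 = {1, 3, 9}  B2 = {3, 7, 9}  B3 = {6, 7, 9}  B4 = {6, 8, 9}  B5 = {2, 8, 9}  B6 = {2, 4, 9}  B7 = {4, 5, 9}
Tree: B1–B2, B2–B3, B3–B4, B4–B5, B5–B6, B6–B7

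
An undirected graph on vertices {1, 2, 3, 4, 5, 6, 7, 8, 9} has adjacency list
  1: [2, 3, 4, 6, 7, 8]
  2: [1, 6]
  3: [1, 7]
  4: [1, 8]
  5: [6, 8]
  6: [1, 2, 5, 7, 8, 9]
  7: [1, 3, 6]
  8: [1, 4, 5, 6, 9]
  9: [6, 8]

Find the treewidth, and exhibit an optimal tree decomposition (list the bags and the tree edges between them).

Treewidth 2.
Bags: B1 = {1, 6, 8}  B2 = {6, 8, 9}  B3 = {1, 2, 6}  B4 = {1, 4, 8}  B5 = {5, 6, 8}  B6 = {1, 6, 7}  B7 = {1, 3, 7}
Tree: B1–B2, B1–B3, B1–B4, B2–B5, B1–B6, B6–B7

Each bag holds 3 vertices, so the decomposition has width 2, which upper-bounds the treewidth. Conversely, {1, 3, 7} is a clique of size 3, and the vertices of any clique must share a bag in every tree decomposition; so some bag has ≥ 3 vertices and tw(G) ≥ 2. The upper and lower bounds meet at 2, so that is the treewidth.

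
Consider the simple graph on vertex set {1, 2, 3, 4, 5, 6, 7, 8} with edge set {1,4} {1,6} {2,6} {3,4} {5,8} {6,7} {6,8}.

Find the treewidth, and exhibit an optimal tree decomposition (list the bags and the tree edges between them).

Treewidth 1.
One such decomposition:
Bags: B1 = {2, 6}  B2 = {6, 8}  B3 = {6, 7}  B4 = {1, 6}  B5 = {1, 4}  B6 = {5, 8}  B7 = {3, 4}
Tree: B1–B2, B2–B3, B2–B4, B4–B5, B2–B6, B5–B7

Each bag holds 2 vertices, so the decomposition has width 1, which upper-bounds the treewidth. Any graph with an edge has treewidth ≥ 1, and G has the edge 6–2. The upper and lower bounds meet at 1, so that is the treewidth.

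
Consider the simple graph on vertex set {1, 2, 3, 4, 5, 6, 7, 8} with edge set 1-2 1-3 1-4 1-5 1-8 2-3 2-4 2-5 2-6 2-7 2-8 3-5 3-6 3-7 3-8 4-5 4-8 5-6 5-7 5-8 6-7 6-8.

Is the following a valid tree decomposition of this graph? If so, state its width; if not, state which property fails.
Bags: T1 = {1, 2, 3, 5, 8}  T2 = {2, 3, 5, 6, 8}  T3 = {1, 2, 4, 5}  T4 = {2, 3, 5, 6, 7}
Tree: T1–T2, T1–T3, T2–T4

A tree decomposition must satisfy three properties: every vertex lies in some bag; for every edge, both endpoints lie together in some bag; and for every vertex, the bags containing it form a connected subtree. Here edge (8,4) lies in no bag, so the decomposition is invalid.

No — edge (8,4) lies in no bag.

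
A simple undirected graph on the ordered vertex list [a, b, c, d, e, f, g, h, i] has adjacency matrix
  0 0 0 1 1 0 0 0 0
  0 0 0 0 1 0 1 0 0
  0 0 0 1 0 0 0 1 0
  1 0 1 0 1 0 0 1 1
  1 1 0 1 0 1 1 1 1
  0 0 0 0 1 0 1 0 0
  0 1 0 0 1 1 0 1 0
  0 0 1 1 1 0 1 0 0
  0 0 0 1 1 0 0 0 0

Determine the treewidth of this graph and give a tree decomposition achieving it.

The largest bag has 3 vertices, giving width 2; this decomposition certifies tw(G) ≤ 2. Conversely, {d, e, h} is a clique of size 3, and the vertices of any clique must share a bag in every tree decomposition; so some bag has ≥ 3 vertices and tw(G) ≥ 2. Combining the bounds, tw(G) = 2.

Treewidth 2.
Bags: B1 = {b, e, g}  B2 = {e, g, h}  B3 = {d, e, h}  B4 = {a, d, e}  B5 = {e, f, g}  B6 = {c, d, h}  B7 = {d, e, i}
Tree: B1–B2, B2–B3, B3–B4, B1–B5, B3–B6, B3–B7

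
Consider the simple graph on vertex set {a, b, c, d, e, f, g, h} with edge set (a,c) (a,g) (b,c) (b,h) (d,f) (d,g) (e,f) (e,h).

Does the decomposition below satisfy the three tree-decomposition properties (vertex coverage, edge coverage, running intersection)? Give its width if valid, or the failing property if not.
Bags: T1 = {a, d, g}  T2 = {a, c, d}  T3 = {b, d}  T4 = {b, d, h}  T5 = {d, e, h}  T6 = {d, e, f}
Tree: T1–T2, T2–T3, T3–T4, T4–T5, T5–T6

A tree decomposition must satisfy three properties: every vertex lies in some bag; for every edge, both endpoints lie together in some bag; and for every vertex, the bags containing it form a connected subtree. Here edge (c,b) lies in no bag, so the decomposition is invalid.

No — edge (c,b) lies in no bag.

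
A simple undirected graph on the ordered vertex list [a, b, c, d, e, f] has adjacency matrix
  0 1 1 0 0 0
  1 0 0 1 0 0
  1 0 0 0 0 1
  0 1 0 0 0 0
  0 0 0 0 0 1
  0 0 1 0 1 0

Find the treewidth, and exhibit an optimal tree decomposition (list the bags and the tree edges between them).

Each bag holds 2 vertices, so the decomposition has width 1, which upper-bounds the treewidth. Since G has at least one edge (e.g. d–b), it is not an edgeless graph, so tw(G) ≥ 1. Hence tw(G) = 1 exactly.

Treewidth 1.
Bags: B1 = {b, d}  B2 = {a, b}  B3 = {a, c}  B4 = {c, f}  B5 = {e, f}
Tree: B1–B2, B2–B3, B3–B4, B4–B5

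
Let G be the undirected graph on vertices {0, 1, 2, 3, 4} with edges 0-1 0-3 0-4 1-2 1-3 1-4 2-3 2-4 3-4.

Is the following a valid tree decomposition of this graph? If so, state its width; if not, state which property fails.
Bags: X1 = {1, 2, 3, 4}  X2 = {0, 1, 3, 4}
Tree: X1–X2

Checking the three conditions: (i) the bags cover all of {0, 1, 2, 3, 4}; (ii) for each edge, some bag contains both endpoints; (iii) the bags containing any fixed vertex form a subtree. All hold, so the decomposition is valid with width 4 − 1 = 3.

Yes; width 3.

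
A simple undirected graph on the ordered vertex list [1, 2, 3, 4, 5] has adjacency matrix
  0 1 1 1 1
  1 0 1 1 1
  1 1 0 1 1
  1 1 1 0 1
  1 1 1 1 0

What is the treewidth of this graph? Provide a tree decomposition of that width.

Treewidth 4.
Bags: B1 = {1, 2, 3, 4, 5}
Tree: (single bag)

A single bag containing all 5 vertices is trivially a valid decomposition of width 4. For the lower bound, the 5 vertices {1, 2, 3, 4, 5} are pairwise adjacent, and any tree decomposition puts a clique entirely inside one bag — forcing width ≥ 4. Hence tw(G) = 4 exactly.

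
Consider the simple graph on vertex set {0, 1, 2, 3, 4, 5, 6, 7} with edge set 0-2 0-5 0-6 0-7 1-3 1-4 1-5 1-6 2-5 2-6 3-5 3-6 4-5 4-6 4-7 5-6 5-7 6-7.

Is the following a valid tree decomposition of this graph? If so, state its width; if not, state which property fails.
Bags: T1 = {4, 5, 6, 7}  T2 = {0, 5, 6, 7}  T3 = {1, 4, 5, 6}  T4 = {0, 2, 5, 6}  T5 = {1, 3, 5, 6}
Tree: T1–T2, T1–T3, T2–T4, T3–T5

Vertex coverage: the bags together contain {0, 1, 2, 3, 4, 5, 6, 7}, the full vertex set. Edge coverage: each edge of G has both endpoints in at least one bag. Running intersection: for every vertex, the bags containing it form a connected subtree. All three properties hold, so this is a valid tree decomposition of width max|bag| − 1 = 3, and hence tw(G) ≤ 3.

Yes; width 3.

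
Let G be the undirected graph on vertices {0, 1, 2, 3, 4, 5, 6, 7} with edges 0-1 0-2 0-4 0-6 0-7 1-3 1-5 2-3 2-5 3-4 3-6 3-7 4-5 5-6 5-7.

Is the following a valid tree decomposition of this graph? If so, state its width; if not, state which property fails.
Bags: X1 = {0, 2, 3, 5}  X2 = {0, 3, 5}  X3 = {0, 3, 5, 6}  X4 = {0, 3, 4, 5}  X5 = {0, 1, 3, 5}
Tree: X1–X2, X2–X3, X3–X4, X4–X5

No — vertex 7 appears in no bag.

A tree decomposition must satisfy three properties: every vertex lies in some bag; for every edge, both endpoints lie together in some bag; and for every vertex, the bags containing it form a connected subtree. Here vertex 7 appears in no bag, so the decomposition is invalid.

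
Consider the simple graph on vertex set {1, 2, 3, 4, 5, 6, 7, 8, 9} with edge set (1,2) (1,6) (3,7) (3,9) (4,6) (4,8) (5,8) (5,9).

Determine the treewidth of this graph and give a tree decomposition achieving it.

Treewidth 1.
One optimal decomposition is:
Bags: B1 = {3, 7}  B2 = {3, 9}  B3 = {5, 9}  B4 = {5, 8}  B5 = {4, 8}  B6 = {4, 6}  B7 = {1, 6}  B8 = {1, 2}
Tree: B1–B2, B2–B3, B3–B4, B4–B5, B5–B6, B6–B7, B7–B8

Each bag holds 2 vertices, so the decomposition has width 1, which upper-bounds the treewidth. Any graph with an edge has treewidth ≥ 1, and G has the edge 7–3. Hence tw(G) = 1 exactly.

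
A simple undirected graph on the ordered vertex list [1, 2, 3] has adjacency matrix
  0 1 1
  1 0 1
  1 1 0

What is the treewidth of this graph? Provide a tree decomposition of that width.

Treewidth 2.
Bags: B1 = {1, 2, 3}
Tree: (single bag)

With just one bag of size 3, the width is 3 − 1 = 2, so tw(G) ≤ 2. On the other hand G contains the 3-clique {1, 2, 3}. A clique must lie in a single bag of any decomposition, so no decomposition can have width below 2. Combining the bounds, tw(G) = 2.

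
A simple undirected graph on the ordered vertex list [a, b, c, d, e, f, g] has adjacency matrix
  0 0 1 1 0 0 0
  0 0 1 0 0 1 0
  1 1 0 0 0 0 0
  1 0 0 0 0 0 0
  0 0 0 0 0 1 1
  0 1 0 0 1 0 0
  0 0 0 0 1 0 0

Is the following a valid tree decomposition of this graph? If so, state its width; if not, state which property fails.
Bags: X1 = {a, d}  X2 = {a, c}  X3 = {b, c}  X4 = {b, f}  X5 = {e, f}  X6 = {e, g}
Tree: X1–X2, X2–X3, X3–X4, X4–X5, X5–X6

Yes; width 1.

Every vertex of G appears in some bag (union = {a, b, c, d, e, f, g}); every edge is covered by a bag; and for each vertex v the set of bags containing v is connected in the bag tree. The decomposition is therefore valid. The largest bag has 2 vertices, so the width is 1.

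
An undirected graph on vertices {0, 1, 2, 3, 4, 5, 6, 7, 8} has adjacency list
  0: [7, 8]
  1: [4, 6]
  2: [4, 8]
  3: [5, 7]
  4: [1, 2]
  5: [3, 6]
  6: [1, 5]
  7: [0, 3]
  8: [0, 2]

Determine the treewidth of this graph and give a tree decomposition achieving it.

Treewidth 2.
Bags: B1 = {2, 4, 8}  B2 = {1, 4, 8}  B3 = {1, 6, 8}  B4 = {5, 6, 8}  B5 = {3, 5, 8}  B6 = {3, 7, 8}  B7 = {0, 7, 8}
Tree: B1–B2, B2–B3, B3–B4, B4–B5, B5–B6, B6–B7

The largest bag has 3 vertices, giving width 2; this decomposition certifies tw(G) ≤ 2. For the lower bound, G contains the cycle 8–2–4–1–6–5–3–7–0–8, so G is not a forest; only forests have treewidth ≤ 1, hence tw(G) ≥ 2. Combining the bounds, tw(G) = 2.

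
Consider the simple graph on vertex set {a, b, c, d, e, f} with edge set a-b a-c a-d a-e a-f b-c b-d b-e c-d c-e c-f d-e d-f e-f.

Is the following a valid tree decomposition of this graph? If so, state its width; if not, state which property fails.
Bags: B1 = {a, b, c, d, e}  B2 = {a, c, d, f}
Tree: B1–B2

No — edge (e,f) lies in no bag.

A tree decomposition must satisfy three properties: every vertex lies in some bag; for every edge, both endpoints lie together in some bag; and for every vertex, the bags containing it form a connected subtree. Here edge (e,f) lies in no bag, so the decomposition is invalid.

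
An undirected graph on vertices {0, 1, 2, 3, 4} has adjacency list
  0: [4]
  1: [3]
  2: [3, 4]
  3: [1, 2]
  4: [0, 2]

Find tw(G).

A width-1 tree decomposition is:
Bags: B1 = {0, 4}  B2 = {2, 4}  B3 = {2, 3}  B4 = {1, 3}
Tree: B1–B2, B2–B3, B3–B4
The largest bag has 2 vertices, giving width 1; this decomposition certifies tw(G) ≤ 1. Since G has at least one edge (e.g. 0–4), it is not an edgeless graph, so tw(G) ≥ 1. Therefore the treewidth is 1.

1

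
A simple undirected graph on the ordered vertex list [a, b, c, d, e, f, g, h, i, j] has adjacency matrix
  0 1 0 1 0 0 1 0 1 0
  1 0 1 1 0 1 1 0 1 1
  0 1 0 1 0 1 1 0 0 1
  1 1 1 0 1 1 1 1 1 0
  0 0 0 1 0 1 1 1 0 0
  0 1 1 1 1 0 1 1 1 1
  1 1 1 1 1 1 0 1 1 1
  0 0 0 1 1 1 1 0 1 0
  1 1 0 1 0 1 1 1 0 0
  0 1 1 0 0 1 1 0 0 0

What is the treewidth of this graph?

4

A width-4 tree decomposition is:
Bags: B1 = {b, d, f, g, i}  B2 = {d, f, g, h, i}  B3 = {b, c, d, f, g}  B4 = {d, e, f, g, h}  B5 = {b, c, f, g, j}  B6 = {a, b, d, g, i}
Tree: B1–B2, B1–B3, B2–B4, B3–B5, B1–B6
The largest bag has 5 vertices, giving width 4; this decomposition certifies tw(G) ≤ 4. For the lower bound, the 5 vertices {a, b, d, g, i} are pairwise adjacent, and any tree decomposition puts a clique entirely inside one bag — forcing width ≥ 4. Combining the bounds, tw(G) = 4.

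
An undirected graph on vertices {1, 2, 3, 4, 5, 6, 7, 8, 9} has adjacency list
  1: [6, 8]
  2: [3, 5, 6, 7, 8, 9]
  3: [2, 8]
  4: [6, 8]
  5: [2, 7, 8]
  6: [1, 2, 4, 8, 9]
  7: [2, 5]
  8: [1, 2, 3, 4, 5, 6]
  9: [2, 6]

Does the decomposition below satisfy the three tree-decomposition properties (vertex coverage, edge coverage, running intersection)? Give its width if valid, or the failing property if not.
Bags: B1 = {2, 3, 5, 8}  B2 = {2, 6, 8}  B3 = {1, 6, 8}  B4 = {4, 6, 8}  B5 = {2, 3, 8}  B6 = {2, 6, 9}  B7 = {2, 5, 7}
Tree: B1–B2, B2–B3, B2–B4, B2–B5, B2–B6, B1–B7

No — bags containing vertex 3 are not connected in the tree.

A tree decomposition must satisfy three properties: every vertex lies in some bag; for every edge, both endpoints lie together in some bag; and for every vertex, the bags containing it form a connected subtree. Here bags containing vertex 3 are not connected in the tree, so the decomposition is invalid.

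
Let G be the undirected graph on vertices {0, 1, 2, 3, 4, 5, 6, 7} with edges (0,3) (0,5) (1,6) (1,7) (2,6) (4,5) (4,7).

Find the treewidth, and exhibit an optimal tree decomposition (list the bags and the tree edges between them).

The largest bag has 2 vertices, giving width 1; this decomposition certifies tw(G) ≤ 1. G has an edge, so its treewidth is at least 1. The upper and lower bounds meet at 1, so that is the treewidth.

Treewidth 1.
One optimal decomposition is:
Bags: B1 = {2, 6}  B2 = {1, 6}  B3 = {1, 7}  B4 = {4, 7}  B5 = {4, 5}  B6 = {0, 5}  B7 = {0, 3}
Tree: B1–B2, B2–B3, B3–B4, B4–B5, B5–B6, B6–B7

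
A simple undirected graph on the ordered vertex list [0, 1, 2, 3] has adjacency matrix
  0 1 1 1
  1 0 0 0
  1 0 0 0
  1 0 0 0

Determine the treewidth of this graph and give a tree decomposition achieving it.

Treewidth 1.
One such decomposition:
Bags: B1 = {0, 2}  B2 = {0, 1}  B3 = {0, 3}
Tree: B1–B2, B2–B3

Each bag holds 2 vertices, so the decomposition has width 1, which upper-bounds the treewidth. G has an edge, so its treewidth is at least 1. Hence tw(G) = 1 exactly.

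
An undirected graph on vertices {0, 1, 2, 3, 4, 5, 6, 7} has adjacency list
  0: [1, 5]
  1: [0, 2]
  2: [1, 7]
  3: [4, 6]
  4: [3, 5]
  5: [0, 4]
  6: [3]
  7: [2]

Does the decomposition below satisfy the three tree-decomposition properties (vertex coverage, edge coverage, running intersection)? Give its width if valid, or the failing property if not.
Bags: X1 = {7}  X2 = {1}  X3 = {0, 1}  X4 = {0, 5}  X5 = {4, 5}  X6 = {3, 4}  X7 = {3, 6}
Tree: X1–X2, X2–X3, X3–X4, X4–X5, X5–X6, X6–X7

A tree decomposition must satisfy three properties: every vertex lies in some bag; for every edge, both endpoints lie together in some bag; and for every vertex, the bags containing it form a connected subtree. Here vertex 2 appears in no bag, so the decomposition is invalid.

No — vertex 2 appears in no bag.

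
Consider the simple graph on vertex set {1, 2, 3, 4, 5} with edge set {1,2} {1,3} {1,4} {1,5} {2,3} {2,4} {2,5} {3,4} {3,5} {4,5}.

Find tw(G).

4

A width-4 tree decomposition is:
Bags: B1 = {1, 2, 3, 4, 5}
Tree: (single bag)
A single bag containing all 5 vertices is trivially a valid decomposition of width 4. For the lower bound, the 5 vertices {1, 2, 3, 4, 5} are pairwise adjacent, and any tree decomposition puts a clique entirely inside one bag — forcing width ≥ 4. Hence tw(G) = 4 exactly.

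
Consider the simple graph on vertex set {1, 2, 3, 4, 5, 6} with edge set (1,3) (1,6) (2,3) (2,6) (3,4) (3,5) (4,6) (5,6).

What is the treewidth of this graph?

2

A width-2 tree decomposition is:
Bags: B1 = {3, 5, 6}  B2 = {2, 3, 6}  B3 = {1, 3, 6}  B4 = {3, 4, 6}
Tree: B1–B2, B2–B3, B3–B4
The largest bag has 3 vertices, giving width 2; this decomposition certifies tw(G) ≤ 2. Since 6–5–3–2–6 is a cycle in G, G is not acyclic. Forests are exactly the graphs of treewidth ≤ 1, so tw(G) ≥ 2. Therefore the treewidth is 2.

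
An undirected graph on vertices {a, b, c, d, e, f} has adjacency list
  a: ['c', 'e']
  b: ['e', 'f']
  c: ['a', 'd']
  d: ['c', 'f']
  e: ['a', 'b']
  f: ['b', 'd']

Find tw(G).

2

A width-2 tree decomposition is:
Bags: B1 = {a, c, e}  B2 = {c, d, e}  B3 = {d, e, f}  B4 = {b, e, f}
Tree: B1–B2, B2–B3, B3–B4
Each bag holds 3 vertices, so the decomposition has width 2, which upper-bounds the treewidth. Since e–a–c–d–f–b–e is a cycle in G, G is not acyclic. Forests are exactly the graphs of treewidth ≤ 1, so tw(G) ≥ 2. Hence tw(G) = 2 exactly.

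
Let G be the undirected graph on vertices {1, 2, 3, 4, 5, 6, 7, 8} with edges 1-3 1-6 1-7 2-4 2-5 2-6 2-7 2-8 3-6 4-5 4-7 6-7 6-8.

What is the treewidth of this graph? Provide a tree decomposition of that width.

The largest bag has 3 vertices, giving width 2; this decomposition certifies tw(G) ≤ 2. On the other hand G contains the 3-clique {1, 3, 6}. A clique must lie in a single bag of any decomposition, so no decomposition can have width below 2. Hence tw(G) = 2 exactly.

Treewidth 2.
One optimal decomposition is:
Bags: B1 = {2, 6, 7}  B2 = {1, 6, 7}  B3 = {2, 4, 7}  B4 = {1, 3, 6}  B5 = {2, 6, 8}  B6 = {2, 4, 5}
Tree: B1–B2, B1–B3, B2–B4, B1–B5, B3–B6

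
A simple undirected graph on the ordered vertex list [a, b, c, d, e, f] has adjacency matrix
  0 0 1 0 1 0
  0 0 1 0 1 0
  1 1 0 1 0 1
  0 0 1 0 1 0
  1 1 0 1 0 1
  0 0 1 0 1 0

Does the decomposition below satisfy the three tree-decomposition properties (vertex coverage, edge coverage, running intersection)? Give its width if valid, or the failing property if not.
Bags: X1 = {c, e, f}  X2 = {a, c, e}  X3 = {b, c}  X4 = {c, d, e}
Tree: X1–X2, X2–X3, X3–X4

No — edge (e,b) lies in no bag.

A tree decomposition must satisfy three properties: every vertex lies in some bag; for every edge, both endpoints lie together in some bag; and for every vertex, the bags containing it form a connected subtree. Here edge (e,b) lies in no bag, so the decomposition is invalid.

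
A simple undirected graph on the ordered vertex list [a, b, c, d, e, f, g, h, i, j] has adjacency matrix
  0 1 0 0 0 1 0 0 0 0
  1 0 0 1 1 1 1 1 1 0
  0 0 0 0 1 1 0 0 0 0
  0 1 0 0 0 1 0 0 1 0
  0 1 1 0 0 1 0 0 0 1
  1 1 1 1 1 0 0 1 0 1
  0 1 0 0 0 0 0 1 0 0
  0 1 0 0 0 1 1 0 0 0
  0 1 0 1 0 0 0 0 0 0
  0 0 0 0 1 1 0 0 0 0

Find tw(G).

2

A width-2 tree decomposition is:
Bags: B1 = {b, f, h}  B2 = {a, b, f}  B3 = {b, e, f}  B4 = {c, e, f}  B5 = {e, f, j}  B6 = {b, d, f}  B7 = {b, g, h}  B8 = {b, d, i}
Tree: B1–B2, B1–B3, B3–B4, B4–B5, B3–B6, B1–B7, B6–B8
Every bag has size at most 3, so the width is 3 − 1 = 2 and tw(G) ≤ 2. Conversely, {b, g, h} is a clique of size 3, and the vertices of any clique must share a bag in every tree decomposition; so some bag has ≥ 3 vertices and tw(G) ≥ 2. Therefore the treewidth is 2.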